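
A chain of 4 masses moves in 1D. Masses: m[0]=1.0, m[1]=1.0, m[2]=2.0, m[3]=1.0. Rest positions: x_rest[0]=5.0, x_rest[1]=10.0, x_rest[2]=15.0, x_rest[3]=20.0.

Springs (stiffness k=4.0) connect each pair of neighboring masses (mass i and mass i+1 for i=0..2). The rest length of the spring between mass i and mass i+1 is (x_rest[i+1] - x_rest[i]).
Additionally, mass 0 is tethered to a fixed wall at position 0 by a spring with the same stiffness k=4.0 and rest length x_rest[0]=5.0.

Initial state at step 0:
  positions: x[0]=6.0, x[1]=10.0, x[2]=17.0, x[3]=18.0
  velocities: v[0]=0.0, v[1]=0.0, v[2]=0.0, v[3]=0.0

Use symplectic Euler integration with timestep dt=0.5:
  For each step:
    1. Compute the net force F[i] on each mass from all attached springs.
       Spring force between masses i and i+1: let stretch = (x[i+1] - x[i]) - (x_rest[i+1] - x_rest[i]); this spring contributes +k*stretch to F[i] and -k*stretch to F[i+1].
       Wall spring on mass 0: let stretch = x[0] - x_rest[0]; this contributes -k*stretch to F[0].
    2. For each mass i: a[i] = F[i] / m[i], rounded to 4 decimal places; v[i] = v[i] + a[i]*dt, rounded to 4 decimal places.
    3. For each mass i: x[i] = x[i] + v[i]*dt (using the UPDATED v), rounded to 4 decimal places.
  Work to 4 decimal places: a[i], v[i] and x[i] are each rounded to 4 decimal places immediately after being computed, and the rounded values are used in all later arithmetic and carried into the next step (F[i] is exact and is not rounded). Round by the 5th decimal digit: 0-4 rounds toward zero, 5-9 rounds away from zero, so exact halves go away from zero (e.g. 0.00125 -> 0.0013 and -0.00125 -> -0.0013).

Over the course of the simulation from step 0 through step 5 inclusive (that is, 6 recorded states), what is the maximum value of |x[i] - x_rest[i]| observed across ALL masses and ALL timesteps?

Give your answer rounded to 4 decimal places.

Answer: 3.5000

Derivation:
Step 0: x=[6.0000 10.0000 17.0000 18.0000] v=[0.0000 0.0000 0.0000 0.0000]
Step 1: x=[4.0000 13.0000 14.0000 22.0000] v=[-4.0000 6.0000 -6.0000 8.0000]
Step 2: x=[7.0000 8.0000 14.5000 23.0000] v=[6.0000 -10.0000 1.0000 2.0000]
Step 3: x=[4.0000 8.5000 16.0000 20.5000] v=[-6.0000 1.0000 3.0000 -5.0000]
Step 4: x=[1.5000 12.0000 16.0000 18.5000] v=[-5.0000 7.0000 0.0000 -4.0000]
Step 5: x=[8.0000 9.0000 15.2500 19.0000] v=[13.0000 -6.0000 -1.5000 1.0000]
Max displacement = 3.5000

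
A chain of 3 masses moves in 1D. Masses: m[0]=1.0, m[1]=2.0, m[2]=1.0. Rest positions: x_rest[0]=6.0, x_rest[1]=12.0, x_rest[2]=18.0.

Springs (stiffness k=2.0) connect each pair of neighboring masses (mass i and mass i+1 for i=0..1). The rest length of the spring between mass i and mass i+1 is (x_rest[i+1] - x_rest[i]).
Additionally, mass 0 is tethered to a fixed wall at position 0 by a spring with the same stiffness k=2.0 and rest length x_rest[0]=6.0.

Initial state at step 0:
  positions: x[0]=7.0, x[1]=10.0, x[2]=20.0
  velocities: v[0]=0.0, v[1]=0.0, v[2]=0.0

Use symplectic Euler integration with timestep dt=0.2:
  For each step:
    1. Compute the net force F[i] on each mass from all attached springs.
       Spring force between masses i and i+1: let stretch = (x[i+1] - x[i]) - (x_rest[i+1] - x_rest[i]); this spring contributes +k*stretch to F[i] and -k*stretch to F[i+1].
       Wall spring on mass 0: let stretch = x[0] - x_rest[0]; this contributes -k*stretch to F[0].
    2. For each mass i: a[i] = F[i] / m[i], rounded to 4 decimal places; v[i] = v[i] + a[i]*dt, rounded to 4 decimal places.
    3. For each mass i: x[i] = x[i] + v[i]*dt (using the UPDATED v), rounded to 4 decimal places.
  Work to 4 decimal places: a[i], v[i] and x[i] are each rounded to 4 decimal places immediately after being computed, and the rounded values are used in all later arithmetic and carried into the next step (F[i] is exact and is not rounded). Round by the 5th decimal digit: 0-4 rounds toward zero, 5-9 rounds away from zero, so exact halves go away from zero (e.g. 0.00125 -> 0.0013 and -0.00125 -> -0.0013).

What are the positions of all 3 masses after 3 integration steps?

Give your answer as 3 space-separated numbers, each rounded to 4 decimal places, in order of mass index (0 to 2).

Step 0: x=[7.0000 10.0000 20.0000] v=[0.0000 0.0000 0.0000]
Step 1: x=[6.6800 10.2800 19.6800] v=[-1.6000 1.4000 -1.6000]
Step 2: x=[6.1136 10.7920 19.0880] v=[-2.8320 2.5600 -2.9600]
Step 3: x=[5.4324 11.4487 18.3123] v=[-3.4061 3.2835 -3.8784]

Answer: 5.4324 11.4487 18.3123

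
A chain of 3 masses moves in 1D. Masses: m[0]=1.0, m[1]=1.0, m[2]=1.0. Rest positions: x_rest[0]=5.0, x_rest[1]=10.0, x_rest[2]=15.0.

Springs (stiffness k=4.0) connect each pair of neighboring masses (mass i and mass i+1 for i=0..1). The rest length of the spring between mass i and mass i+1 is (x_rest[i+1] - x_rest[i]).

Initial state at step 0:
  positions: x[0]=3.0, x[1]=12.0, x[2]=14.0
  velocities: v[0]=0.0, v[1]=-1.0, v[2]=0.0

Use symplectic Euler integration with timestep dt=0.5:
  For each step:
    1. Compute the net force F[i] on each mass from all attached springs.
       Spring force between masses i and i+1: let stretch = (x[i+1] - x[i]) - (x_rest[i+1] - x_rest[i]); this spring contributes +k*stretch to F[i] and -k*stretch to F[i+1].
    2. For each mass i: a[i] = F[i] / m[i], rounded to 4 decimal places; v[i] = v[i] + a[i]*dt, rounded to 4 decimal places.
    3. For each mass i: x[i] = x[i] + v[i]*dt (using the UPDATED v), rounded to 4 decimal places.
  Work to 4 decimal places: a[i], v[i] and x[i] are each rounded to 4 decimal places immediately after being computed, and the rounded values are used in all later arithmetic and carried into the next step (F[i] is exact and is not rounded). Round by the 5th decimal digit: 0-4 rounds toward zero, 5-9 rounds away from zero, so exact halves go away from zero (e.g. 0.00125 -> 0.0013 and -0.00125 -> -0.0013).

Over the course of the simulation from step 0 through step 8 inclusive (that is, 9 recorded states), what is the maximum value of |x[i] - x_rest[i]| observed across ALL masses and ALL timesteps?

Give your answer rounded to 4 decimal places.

Step 0: x=[3.0000 12.0000 14.0000] v=[0.0000 -1.0000 0.0000]
Step 1: x=[7.0000 4.5000 17.0000] v=[8.0000 -15.0000 6.0000]
Step 2: x=[3.5000 12.0000 12.5000] v=[-7.0000 15.0000 -9.0000]
Step 3: x=[3.5000 11.5000 12.5000] v=[0.0000 -1.0000 0.0000]
Step 4: x=[6.5000 4.0000 16.5000] v=[6.0000 -15.0000 8.0000]
Step 5: x=[2.0000 11.5000 13.0000] v=[-9.0000 15.0000 -7.0000]
Step 6: x=[2.0000 11.0000 13.0000] v=[0.0000 -1.0000 0.0000]
Step 7: x=[6.0000 3.5000 16.0000] v=[8.0000 -15.0000 6.0000]
Step 8: x=[2.5000 11.0000 11.5000] v=[-7.0000 15.0000 -9.0000]
Max displacement = 6.5000

Answer: 6.5000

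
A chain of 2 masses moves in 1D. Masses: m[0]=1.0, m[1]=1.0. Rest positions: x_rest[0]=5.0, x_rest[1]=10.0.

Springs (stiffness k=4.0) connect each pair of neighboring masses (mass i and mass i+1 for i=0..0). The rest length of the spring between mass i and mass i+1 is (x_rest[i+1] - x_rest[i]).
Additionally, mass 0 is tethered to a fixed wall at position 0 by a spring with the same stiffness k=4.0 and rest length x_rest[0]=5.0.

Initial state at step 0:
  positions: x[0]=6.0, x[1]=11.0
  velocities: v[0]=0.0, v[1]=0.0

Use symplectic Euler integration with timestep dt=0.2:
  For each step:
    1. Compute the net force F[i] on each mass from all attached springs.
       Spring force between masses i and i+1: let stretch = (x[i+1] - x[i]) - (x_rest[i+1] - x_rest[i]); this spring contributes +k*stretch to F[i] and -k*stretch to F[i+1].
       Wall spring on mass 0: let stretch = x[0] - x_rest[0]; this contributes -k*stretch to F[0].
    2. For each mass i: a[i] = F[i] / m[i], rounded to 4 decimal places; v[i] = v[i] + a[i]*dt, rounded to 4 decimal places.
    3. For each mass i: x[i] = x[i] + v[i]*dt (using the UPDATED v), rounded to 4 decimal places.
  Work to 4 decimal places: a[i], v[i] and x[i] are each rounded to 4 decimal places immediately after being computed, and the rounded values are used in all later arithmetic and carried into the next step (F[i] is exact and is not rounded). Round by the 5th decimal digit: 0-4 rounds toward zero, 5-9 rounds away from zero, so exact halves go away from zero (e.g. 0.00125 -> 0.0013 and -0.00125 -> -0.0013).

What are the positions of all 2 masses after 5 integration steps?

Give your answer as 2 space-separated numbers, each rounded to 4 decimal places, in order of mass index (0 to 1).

Answer: 4.8916 10.4031

Derivation:
Step 0: x=[6.0000 11.0000] v=[0.0000 0.0000]
Step 1: x=[5.8400 11.0000] v=[-0.8000 0.0000]
Step 2: x=[5.5712 10.9744] v=[-1.3440 -0.1280]
Step 3: x=[5.2755 10.8843] v=[-1.4784 -0.4506]
Step 4: x=[5.0331 10.6968] v=[-1.2118 -0.9376]
Step 5: x=[4.8916 10.4031] v=[-0.7073 -1.4686]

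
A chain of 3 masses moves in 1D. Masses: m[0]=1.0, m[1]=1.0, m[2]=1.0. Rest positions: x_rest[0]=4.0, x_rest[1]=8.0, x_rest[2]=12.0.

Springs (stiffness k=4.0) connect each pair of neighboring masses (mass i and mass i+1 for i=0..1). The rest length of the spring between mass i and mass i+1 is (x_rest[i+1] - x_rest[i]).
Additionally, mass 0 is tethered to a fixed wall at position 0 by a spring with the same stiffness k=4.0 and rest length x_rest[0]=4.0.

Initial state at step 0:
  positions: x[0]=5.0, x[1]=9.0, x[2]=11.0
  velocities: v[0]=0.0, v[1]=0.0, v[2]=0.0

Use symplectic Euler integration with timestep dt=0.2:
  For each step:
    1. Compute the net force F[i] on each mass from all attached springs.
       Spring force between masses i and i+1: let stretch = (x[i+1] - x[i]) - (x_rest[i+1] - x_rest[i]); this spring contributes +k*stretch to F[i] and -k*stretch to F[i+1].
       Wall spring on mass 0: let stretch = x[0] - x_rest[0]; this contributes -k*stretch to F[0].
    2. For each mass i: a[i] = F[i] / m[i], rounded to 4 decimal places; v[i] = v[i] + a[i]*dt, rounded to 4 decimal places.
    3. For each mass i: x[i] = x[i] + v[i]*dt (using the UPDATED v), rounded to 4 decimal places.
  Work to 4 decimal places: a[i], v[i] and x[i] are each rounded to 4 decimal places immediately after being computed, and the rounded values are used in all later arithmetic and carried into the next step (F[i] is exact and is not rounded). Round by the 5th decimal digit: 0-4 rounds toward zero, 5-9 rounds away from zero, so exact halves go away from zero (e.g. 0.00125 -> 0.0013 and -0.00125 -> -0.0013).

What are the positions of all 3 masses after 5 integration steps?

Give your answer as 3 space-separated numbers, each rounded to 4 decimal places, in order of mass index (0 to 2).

Answer: 3.0414 7.3084 13.1194

Derivation:
Step 0: x=[5.0000 9.0000 11.0000] v=[0.0000 0.0000 0.0000]
Step 1: x=[4.8400 8.6800 11.3200] v=[-0.8000 -1.6000 1.6000]
Step 2: x=[4.5200 8.1680 11.8576] v=[-1.6000 -2.5600 2.6880]
Step 3: x=[4.0605 7.6627 12.4449] v=[-2.2976 -2.5267 2.9363]
Step 4: x=[3.5277 7.3462 12.9070] v=[-2.6642 -1.5827 2.3105]
Step 5: x=[3.0414 7.3084 13.1194] v=[-2.4316 -0.1889 1.0619]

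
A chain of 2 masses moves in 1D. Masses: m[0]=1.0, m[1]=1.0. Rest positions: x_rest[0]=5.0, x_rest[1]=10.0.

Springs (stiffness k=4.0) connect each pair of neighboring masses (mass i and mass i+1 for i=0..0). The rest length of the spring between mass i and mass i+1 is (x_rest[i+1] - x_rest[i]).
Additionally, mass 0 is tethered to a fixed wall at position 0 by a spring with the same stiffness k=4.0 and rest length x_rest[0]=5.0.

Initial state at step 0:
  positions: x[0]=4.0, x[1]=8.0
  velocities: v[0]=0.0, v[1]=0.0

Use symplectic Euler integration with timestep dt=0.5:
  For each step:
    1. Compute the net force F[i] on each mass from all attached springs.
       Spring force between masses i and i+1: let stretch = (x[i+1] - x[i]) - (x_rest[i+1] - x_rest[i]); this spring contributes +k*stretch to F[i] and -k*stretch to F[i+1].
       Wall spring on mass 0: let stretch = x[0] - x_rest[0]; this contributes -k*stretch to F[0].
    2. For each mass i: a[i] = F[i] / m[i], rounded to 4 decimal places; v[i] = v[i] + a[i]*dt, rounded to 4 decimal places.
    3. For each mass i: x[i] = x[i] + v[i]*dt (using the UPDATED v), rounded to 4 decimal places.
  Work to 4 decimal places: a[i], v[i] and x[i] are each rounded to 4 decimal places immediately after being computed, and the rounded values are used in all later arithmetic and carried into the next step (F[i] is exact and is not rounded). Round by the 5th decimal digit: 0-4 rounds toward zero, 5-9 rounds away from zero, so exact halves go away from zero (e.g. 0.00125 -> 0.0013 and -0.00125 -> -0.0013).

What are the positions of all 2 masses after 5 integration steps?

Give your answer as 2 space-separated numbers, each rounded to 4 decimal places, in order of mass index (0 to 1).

Step 0: x=[4.0000 8.0000] v=[0.0000 0.0000]
Step 1: x=[4.0000 9.0000] v=[0.0000 2.0000]
Step 2: x=[5.0000 10.0000] v=[2.0000 2.0000]
Step 3: x=[6.0000 11.0000] v=[2.0000 2.0000]
Step 4: x=[6.0000 12.0000] v=[0.0000 2.0000]
Step 5: x=[6.0000 12.0000] v=[0.0000 0.0000]

Answer: 6.0000 12.0000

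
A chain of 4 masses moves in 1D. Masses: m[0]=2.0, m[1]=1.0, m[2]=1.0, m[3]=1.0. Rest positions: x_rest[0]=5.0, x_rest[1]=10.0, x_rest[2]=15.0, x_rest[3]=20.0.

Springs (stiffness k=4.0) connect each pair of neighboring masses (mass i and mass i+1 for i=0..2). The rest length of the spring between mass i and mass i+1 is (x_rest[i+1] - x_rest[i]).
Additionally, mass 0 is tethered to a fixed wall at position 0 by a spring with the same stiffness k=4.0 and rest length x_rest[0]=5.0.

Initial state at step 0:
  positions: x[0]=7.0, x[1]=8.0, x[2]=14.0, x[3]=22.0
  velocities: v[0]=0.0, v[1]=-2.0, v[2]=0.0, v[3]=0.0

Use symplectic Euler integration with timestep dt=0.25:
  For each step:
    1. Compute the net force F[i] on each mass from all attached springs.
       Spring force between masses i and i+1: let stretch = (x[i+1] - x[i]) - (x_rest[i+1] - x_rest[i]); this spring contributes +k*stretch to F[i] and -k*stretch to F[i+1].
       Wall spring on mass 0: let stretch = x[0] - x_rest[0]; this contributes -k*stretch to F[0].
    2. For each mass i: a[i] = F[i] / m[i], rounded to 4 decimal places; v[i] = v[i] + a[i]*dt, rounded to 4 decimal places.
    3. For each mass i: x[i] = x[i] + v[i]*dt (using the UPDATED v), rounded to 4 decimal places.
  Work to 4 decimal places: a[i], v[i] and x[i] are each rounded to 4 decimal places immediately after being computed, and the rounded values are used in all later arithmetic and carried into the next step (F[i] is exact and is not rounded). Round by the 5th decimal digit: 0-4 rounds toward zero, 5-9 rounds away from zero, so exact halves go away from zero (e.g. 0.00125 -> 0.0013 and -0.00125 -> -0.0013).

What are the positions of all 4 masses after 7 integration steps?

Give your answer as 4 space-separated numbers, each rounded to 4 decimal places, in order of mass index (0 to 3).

Answer: 4.9170 8.1726 14.3107 20.4390

Derivation:
Step 0: x=[7.0000 8.0000 14.0000 22.0000] v=[0.0000 -2.0000 0.0000 0.0000]
Step 1: x=[6.2500 8.7500 14.5000 21.2500] v=[-3.0000 3.0000 2.0000 -3.0000]
Step 2: x=[5.0313 10.3125 15.2500 20.0625] v=[-4.8750 6.2500 3.0000 -4.7500]
Step 3: x=[3.8438 11.7891 15.9688 18.9219] v=[-4.7501 5.9063 2.8750 -4.5625]
Step 4: x=[3.1690 12.3243 16.3809 18.2930] v=[-2.6994 2.1407 1.6484 -2.5156]
Step 5: x=[3.2425 11.5848 16.2569 18.4361] v=[0.2938 -2.9580 -0.4961 0.5723]
Step 6: x=[3.9534 9.9278 15.5097 19.2844] v=[2.8437 -6.6282 -2.9890 3.3931]
Step 7: x=[4.9170 8.1726 14.3107 20.4390] v=[3.8542 -7.0207 -4.7962 4.6184]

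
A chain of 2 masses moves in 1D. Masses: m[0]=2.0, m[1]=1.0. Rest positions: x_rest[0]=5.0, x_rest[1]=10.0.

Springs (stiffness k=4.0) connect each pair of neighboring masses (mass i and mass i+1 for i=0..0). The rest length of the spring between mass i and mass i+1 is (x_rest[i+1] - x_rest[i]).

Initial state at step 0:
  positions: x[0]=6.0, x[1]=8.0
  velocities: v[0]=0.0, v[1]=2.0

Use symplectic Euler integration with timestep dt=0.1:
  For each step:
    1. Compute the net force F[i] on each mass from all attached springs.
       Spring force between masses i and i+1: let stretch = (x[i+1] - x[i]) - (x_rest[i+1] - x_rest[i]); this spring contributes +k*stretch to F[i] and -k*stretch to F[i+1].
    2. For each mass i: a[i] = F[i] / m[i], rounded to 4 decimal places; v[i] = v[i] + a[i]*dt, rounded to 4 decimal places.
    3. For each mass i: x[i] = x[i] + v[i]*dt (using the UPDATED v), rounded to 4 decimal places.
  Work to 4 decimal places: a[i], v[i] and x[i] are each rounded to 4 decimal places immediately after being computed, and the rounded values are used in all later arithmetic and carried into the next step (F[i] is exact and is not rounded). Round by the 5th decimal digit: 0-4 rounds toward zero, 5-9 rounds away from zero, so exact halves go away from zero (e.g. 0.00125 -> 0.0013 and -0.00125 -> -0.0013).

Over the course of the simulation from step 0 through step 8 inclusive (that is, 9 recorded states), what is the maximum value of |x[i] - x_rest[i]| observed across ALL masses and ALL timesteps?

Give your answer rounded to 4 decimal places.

Step 0: x=[6.0000 8.0000] v=[0.0000 2.0000]
Step 1: x=[5.9400 8.3200] v=[-0.6000 3.2000]
Step 2: x=[5.8276 8.7448] v=[-1.1240 4.2480]
Step 3: x=[5.6735 9.2529] v=[-1.5406 5.0811]
Step 4: x=[5.4910 9.8178] v=[-1.8247 5.6493]
Step 5: x=[5.2951 10.4097] v=[-1.9593 5.9186]
Step 6: x=[5.1015 10.9970] v=[-1.9364 5.8728]
Step 7: x=[4.9258 11.5485] v=[-1.7573 5.5146]
Step 8: x=[4.7825 12.0351] v=[-1.4328 4.8655]
Max displacement = 2.0351

Answer: 2.0351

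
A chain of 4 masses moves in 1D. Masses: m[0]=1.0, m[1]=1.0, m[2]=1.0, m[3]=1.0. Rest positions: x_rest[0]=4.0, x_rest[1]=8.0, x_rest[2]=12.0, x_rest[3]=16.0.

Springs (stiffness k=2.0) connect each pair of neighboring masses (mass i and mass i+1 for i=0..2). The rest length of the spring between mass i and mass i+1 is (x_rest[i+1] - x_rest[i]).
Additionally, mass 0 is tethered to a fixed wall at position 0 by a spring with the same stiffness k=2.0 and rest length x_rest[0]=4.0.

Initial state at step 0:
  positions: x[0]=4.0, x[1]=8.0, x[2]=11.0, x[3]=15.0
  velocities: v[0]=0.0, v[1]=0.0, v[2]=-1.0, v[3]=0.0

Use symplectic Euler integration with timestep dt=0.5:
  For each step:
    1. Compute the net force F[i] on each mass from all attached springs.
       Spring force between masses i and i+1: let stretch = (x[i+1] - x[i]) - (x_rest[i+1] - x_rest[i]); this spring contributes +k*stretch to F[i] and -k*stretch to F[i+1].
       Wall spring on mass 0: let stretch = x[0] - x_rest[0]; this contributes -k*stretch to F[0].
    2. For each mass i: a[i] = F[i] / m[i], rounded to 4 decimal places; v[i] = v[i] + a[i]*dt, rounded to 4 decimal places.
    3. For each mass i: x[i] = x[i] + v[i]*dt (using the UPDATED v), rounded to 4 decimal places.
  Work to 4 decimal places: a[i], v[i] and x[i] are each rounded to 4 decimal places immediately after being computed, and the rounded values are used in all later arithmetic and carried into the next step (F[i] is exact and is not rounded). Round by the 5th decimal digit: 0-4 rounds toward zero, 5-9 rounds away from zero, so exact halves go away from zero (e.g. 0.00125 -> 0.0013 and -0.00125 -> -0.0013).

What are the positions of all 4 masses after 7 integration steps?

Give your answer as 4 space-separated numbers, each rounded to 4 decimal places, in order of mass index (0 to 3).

Step 0: x=[4.0000 8.0000 11.0000 15.0000] v=[0.0000 0.0000 -1.0000 0.0000]
Step 1: x=[4.0000 7.5000 11.0000 15.0000] v=[0.0000 -1.0000 0.0000 0.0000]
Step 2: x=[3.7500 7.0000 11.2500 15.0000] v=[-0.5000 -1.0000 0.5000 0.0000]
Step 3: x=[3.2500 7.0000 11.2500 15.1250] v=[-1.0000 0.0000 0.0000 0.2500]
Step 4: x=[3.0000 7.2500 11.0625 15.3125] v=[-0.5000 0.5000 -0.3750 0.3750]
Step 5: x=[3.3750 7.2813 11.0938 15.3750] v=[0.7500 0.0625 0.0625 0.1250]
Step 6: x=[4.0157 7.2657 11.3594 15.2969] v=[1.2813 -0.0313 0.5312 -0.1562]
Step 7: x=[4.2735 7.6719 11.5469 15.2501] v=[0.5156 0.8124 0.3750 -0.0937]

Answer: 4.2735 7.6719 11.5469 15.2501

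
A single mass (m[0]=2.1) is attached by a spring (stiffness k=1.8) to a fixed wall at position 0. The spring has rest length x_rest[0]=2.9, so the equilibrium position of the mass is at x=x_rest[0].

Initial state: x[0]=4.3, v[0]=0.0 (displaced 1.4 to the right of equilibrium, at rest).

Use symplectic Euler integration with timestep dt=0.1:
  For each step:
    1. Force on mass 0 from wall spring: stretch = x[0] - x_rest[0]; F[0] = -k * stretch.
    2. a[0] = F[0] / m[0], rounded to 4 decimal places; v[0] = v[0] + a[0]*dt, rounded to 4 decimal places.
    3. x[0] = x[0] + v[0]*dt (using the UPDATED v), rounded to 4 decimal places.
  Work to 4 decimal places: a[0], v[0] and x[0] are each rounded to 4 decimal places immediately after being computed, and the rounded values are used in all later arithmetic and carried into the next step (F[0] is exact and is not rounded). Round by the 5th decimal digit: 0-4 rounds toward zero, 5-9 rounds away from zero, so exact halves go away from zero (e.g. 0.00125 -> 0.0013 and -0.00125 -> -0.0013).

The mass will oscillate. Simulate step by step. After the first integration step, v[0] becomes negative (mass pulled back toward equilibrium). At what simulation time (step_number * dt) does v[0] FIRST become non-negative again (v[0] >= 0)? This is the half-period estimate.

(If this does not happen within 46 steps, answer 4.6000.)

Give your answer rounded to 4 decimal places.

Answer: 3.4000

Derivation:
Step 0: x=[4.3000] v=[0.0000]
Step 1: x=[4.2880] v=[-0.1200]
Step 2: x=[4.2641] v=[-0.2390]
Step 3: x=[4.2285] v=[-0.3559]
Step 4: x=[4.1815] v=[-0.4698]
Step 5: x=[4.1235] v=[-0.5796]
Step 6: x=[4.0551] v=[-0.6845]
Step 7: x=[3.9768] v=[-0.7835]
Step 8: x=[3.8892] v=[-0.8758]
Step 9: x=[3.7931] v=[-0.9606]
Step 10: x=[3.6894] v=[-1.0372]
Step 11: x=[3.5789] v=[-1.1049]
Step 12: x=[3.4626] v=[-1.1631]
Step 13: x=[3.3415] v=[-1.2113]
Step 14: x=[3.2166] v=[-1.2491]
Step 15: x=[3.0890] v=[-1.2762]
Step 16: x=[2.9598] v=[-1.2924]
Step 17: x=[2.8301] v=[-1.2975]
Step 18: x=[2.7010] v=[-1.2915]
Step 19: x=[2.5736] v=[-1.2744]
Step 20: x=[2.4490] v=[-1.2464]
Step 21: x=[2.3282] v=[-1.2077]
Step 22: x=[2.2123] v=[-1.1587]
Step 23: x=[2.1023] v=[-1.0998]
Step 24: x=[1.9992] v=[-1.0314]
Step 25: x=[1.9038] v=[-0.9542]
Step 26: x=[1.8169] v=[-0.8688]
Step 27: x=[1.7393] v=[-0.7760]
Step 28: x=[1.6717] v=[-0.6765]
Step 29: x=[1.6146] v=[-0.5712]
Step 30: x=[1.5685] v=[-0.4610]
Step 31: x=[1.5338] v=[-0.3469]
Step 32: x=[1.5108] v=[-0.2298]
Step 33: x=[1.4997] v=[-0.1107]
Step 34: x=[1.5006] v=[0.0093]
First v>=0 after going negative at step 34, time=3.4000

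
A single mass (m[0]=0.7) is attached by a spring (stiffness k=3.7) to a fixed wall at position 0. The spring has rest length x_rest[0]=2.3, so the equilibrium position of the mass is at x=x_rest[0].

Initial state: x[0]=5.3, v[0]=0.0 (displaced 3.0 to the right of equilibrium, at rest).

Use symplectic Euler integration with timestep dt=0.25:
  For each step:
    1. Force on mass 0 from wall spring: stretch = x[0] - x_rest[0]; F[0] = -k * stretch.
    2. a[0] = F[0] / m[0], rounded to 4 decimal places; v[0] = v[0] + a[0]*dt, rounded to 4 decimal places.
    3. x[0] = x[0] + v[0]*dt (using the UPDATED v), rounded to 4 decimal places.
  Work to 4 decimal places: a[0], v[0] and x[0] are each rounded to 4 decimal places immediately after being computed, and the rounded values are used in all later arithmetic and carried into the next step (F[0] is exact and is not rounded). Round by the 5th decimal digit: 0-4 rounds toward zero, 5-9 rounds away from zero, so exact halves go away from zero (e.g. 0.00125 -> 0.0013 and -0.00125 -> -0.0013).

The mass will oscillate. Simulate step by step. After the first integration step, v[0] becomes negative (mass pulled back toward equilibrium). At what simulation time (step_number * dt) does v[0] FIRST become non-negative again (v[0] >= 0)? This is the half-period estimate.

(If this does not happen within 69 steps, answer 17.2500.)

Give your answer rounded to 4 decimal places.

Step 0: x=[5.3000] v=[0.0000]
Step 1: x=[4.3089] v=[-3.9643]
Step 2: x=[2.6542] v=[-6.6189]
Step 3: x=[0.8825] v=[-7.0870]
Step 4: x=[-0.4210] v=[-5.2139]
Step 5: x=[-0.8256] v=[-1.6183]
Step 6: x=[-0.1976] v=[2.5120]
First v>=0 after going negative at step 6, time=1.5000

Answer: 1.5000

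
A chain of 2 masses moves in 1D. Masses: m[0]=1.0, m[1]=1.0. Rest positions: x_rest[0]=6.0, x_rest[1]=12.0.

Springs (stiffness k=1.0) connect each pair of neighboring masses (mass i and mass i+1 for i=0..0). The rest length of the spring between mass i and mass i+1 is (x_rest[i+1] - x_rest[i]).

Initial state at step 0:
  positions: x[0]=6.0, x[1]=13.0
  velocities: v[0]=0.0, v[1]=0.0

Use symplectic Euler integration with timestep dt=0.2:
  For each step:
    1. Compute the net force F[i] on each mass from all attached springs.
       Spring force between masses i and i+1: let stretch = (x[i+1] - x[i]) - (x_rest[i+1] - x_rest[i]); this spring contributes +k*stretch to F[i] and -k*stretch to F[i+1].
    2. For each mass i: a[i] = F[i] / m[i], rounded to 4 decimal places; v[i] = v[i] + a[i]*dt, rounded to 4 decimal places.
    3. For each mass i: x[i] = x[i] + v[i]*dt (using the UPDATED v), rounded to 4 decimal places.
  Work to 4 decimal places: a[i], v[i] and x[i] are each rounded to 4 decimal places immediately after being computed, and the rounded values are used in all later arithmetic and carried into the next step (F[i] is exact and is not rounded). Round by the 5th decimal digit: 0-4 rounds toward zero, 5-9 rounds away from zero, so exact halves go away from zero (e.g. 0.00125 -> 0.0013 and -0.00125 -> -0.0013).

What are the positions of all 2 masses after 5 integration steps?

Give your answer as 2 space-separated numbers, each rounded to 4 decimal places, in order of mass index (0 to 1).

Answer: 6.4950 12.5050

Derivation:
Step 0: x=[6.0000 13.0000] v=[0.0000 0.0000]
Step 1: x=[6.0400 12.9600] v=[0.2000 -0.2000]
Step 2: x=[6.1168 12.8832] v=[0.3840 -0.3840]
Step 3: x=[6.2243 12.7757] v=[0.5373 -0.5373]
Step 4: x=[6.3538 12.6462] v=[0.6476 -0.6476]
Step 5: x=[6.4950 12.5050] v=[0.7061 -0.7061]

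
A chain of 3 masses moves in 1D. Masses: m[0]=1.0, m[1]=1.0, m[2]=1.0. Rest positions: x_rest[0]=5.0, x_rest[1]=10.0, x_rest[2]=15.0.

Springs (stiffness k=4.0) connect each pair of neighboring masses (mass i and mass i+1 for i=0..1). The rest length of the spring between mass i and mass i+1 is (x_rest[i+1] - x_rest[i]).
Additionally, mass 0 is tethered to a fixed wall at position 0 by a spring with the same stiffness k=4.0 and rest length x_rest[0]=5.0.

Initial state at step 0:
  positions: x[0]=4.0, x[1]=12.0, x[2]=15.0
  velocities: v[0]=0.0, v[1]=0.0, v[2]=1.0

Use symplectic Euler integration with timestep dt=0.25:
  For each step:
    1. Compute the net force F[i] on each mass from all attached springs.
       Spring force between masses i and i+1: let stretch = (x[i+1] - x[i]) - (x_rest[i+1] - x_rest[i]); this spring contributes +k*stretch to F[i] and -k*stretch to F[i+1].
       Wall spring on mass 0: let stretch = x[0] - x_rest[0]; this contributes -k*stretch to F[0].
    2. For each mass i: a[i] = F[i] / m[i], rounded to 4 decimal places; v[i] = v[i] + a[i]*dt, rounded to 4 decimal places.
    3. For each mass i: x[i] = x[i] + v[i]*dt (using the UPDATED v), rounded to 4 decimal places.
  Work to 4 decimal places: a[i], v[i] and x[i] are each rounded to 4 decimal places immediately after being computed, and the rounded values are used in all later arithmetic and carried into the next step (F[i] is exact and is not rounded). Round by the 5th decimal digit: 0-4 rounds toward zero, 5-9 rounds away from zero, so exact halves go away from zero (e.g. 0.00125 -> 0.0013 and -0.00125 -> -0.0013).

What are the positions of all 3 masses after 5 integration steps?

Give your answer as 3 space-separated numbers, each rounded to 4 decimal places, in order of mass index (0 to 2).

Step 0: x=[4.0000 12.0000 15.0000] v=[0.0000 0.0000 1.0000]
Step 1: x=[5.0000 10.7500 15.7500] v=[4.0000 -5.0000 3.0000]
Step 2: x=[6.1875 9.3125 16.5000] v=[4.7500 -5.7500 3.0000]
Step 3: x=[6.6094 8.8906 16.7031] v=[1.6875 -1.6875 0.8125]
Step 4: x=[5.9492 9.8516 16.2031] v=[-2.6407 3.8438 -2.0000]
Step 5: x=[4.7773 11.4248 15.3652] v=[-4.6875 6.2929 -3.3515]

Answer: 4.7773 11.4248 15.3652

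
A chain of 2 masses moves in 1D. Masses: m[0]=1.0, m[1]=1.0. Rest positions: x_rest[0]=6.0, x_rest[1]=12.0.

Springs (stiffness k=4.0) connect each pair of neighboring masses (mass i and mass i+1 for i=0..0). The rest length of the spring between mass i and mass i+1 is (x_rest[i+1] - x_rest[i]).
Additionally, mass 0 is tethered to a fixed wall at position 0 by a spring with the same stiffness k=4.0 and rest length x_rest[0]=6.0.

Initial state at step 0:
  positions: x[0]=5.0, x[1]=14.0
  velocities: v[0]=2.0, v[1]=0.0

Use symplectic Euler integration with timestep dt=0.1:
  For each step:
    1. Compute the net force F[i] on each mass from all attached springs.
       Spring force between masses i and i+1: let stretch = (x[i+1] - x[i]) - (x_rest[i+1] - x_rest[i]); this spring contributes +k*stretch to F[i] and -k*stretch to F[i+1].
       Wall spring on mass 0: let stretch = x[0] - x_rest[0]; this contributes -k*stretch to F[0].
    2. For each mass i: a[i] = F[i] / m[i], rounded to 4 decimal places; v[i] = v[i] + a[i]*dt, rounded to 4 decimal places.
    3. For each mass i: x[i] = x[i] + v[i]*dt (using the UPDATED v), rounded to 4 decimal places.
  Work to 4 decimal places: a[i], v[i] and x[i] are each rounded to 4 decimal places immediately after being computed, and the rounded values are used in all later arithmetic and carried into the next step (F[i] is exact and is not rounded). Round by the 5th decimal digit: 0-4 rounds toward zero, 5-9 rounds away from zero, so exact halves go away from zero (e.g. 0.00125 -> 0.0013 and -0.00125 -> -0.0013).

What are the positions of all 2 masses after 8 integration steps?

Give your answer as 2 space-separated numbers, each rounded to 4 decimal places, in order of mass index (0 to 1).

Step 0: x=[5.0000 14.0000] v=[2.0000 0.0000]
Step 1: x=[5.3600 13.8800] v=[3.6000 -1.2000]
Step 2: x=[5.8464 13.6592] v=[4.8640 -2.2080]
Step 3: x=[6.4115 13.3659] v=[5.6506 -2.9331]
Step 4: x=[6.9983 13.0344] v=[5.8678 -3.3149]
Step 5: x=[7.5466 12.7015] v=[5.4829 -3.3293]
Step 6: x=[7.9992 12.4024] v=[4.5262 -2.9913]
Step 7: x=[8.3080 12.1671] v=[3.0878 -2.3526]
Step 8: x=[8.4388 12.0175] v=[1.3082 -1.4962]

Answer: 8.4388 12.0175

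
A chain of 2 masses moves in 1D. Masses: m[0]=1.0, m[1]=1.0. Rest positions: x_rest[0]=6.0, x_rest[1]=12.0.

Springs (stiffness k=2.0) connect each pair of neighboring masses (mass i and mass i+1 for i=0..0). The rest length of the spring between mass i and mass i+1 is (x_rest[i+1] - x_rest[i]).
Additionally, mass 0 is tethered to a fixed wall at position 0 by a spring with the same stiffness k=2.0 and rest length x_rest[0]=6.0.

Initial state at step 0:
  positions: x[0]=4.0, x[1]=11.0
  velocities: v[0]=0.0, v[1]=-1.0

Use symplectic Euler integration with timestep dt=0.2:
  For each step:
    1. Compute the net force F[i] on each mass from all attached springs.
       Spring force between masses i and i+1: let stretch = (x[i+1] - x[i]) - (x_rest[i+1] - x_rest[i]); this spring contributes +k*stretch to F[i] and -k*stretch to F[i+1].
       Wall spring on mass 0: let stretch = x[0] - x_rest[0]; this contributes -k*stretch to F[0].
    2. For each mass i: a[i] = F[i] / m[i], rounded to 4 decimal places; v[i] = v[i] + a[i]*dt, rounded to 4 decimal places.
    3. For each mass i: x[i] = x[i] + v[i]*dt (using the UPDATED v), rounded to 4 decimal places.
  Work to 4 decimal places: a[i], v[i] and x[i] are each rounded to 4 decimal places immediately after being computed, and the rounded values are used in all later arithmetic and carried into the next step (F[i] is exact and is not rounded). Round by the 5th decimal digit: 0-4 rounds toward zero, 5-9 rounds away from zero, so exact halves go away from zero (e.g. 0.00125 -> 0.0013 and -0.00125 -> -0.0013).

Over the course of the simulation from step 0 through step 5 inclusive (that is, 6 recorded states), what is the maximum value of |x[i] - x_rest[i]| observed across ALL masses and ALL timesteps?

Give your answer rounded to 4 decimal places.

Answer: 2.1810

Derivation:
Step 0: x=[4.0000 11.0000] v=[0.0000 -1.0000]
Step 1: x=[4.2400 10.7200] v=[1.2000 -1.4000]
Step 2: x=[4.6592 10.4016] v=[2.0960 -1.5920]
Step 3: x=[5.1651 10.1038] v=[2.5293 -1.4890]
Step 4: x=[5.6528 9.8909] v=[2.4387 -1.0645]
Step 5: x=[6.0274 9.8190] v=[1.8728 -0.3597]
Max displacement = 2.1810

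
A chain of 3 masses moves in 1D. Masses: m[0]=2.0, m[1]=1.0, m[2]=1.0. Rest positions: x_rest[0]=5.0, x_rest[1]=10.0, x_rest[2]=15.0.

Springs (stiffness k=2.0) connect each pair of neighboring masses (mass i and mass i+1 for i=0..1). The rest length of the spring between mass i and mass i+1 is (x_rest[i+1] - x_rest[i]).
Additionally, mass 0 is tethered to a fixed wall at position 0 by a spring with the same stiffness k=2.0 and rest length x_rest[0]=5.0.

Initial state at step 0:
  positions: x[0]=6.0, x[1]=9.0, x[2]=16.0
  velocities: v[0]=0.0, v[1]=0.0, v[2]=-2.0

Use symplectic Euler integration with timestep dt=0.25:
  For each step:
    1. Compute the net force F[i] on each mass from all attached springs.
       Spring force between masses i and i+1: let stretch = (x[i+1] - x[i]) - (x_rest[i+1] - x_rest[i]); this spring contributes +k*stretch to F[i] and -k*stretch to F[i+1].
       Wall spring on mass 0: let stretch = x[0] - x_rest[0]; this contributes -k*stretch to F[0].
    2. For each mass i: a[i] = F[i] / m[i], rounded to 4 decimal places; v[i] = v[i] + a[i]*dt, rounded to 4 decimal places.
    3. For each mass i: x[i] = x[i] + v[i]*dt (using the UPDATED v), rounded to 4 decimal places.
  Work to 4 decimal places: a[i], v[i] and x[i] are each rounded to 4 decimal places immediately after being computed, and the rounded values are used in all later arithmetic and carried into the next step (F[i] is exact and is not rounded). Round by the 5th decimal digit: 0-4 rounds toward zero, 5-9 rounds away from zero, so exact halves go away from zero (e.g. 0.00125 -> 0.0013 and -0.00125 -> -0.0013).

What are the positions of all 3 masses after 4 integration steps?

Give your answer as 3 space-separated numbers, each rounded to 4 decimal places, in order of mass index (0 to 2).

Step 0: x=[6.0000 9.0000 16.0000] v=[0.0000 0.0000 -2.0000]
Step 1: x=[5.8125 9.5000 15.2500] v=[-0.7500 2.0000 -3.0000]
Step 2: x=[5.4922 10.2578 14.4063] v=[-1.2813 3.0313 -3.3750]
Step 3: x=[5.1265 10.9385 13.6690] v=[-1.4630 2.7228 -2.9493]
Step 4: x=[4.8036 11.2340 13.2154] v=[-1.2916 1.1821 -1.8146]

Answer: 4.8036 11.2340 13.2154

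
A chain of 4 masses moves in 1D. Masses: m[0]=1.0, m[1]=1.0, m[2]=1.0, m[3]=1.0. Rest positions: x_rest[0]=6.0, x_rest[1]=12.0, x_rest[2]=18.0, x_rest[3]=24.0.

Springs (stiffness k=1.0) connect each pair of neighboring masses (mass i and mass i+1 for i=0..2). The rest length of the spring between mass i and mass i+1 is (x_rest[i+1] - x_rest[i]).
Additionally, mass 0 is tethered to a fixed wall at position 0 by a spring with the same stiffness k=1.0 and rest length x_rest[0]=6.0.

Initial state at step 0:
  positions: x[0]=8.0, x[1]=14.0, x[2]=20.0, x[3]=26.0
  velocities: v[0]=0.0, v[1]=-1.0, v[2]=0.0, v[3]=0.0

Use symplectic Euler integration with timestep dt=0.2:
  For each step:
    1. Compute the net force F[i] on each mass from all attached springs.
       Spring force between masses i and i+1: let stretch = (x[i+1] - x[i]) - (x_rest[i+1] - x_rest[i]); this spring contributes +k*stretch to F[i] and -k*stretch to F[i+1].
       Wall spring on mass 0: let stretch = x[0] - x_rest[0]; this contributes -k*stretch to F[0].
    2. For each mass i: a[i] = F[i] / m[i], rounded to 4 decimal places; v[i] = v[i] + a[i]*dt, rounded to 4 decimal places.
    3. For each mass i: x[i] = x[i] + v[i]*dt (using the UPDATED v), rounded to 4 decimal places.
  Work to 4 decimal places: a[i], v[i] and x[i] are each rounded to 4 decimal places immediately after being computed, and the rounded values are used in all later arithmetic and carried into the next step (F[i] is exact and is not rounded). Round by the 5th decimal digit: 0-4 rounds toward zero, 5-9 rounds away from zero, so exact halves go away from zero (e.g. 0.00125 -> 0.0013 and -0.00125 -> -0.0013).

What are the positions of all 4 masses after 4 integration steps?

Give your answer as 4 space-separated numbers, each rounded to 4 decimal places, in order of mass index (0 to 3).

Step 0: x=[8.0000 14.0000 20.0000 26.0000] v=[0.0000 -1.0000 0.0000 0.0000]
Step 1: x=[7.9200 13.8000 20.0000 26.0000] v=[-0.4000 -1.0000 0.0000 0.0000]
Step 2: x=[7.7584 13.6128 19.9920 26.0000] v=[-0.8080 -0.9360 -0.0400 0.0000]
Step 3: x=[7.5206 13.4466 19.9692 25.9997] v=[-1.1888 -0.8310 -0.1142 -0.0016]
Step 4: x=[7.2191 13.3043 19.9267 25.9982] v=[-1.5077 -0.7117 -0.2126 -0.0077]

Answer: 7.2191 13.3043 19.9267 25.9982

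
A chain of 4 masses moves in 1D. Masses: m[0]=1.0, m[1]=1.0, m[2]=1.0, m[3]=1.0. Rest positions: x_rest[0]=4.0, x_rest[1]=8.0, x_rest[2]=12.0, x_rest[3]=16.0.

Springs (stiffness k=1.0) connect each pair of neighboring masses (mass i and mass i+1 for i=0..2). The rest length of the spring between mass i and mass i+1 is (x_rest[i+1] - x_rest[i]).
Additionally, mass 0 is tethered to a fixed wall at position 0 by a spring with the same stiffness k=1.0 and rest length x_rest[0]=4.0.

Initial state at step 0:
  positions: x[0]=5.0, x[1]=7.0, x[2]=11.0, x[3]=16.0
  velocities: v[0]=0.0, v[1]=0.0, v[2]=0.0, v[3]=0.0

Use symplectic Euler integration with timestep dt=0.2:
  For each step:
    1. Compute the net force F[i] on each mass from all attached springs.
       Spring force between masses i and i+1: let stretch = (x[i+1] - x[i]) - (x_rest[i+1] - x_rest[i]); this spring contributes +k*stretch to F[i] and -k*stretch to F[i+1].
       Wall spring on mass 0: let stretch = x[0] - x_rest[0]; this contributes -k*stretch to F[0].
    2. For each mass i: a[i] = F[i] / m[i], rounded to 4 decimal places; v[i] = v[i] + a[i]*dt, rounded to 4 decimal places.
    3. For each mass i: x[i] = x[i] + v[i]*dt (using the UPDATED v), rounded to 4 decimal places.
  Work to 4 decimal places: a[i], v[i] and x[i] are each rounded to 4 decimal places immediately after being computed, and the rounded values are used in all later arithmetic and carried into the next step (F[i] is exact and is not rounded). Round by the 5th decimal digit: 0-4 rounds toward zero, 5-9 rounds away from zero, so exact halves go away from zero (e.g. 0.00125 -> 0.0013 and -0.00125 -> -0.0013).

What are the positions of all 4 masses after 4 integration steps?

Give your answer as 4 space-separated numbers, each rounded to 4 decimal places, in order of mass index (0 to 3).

Answer: 3.9823 7.6643 11.3752 15.6466

Derivation:
Step 0: x=[5.0000 7.0000 11.0000 16.0000] v=[0.0000 0.0000 0.0000 0.0000]
Step 1: x=[4.8800 7.0800 11.0400 15.9600] v=[-0.6000 0.4000 0.2000 -0.2000]
Step 2: x=[4.6528 7.2304 11.1184 15.8832] v=[-1.1360 0.7520 0.3920 -0.3840]
Step 3: x=[4.3426 7.4332 11.2319 15.7758] v=[-1.5510 1.0141 0.5674 -0.5370]
Step 4: x=[3.9823 7.6643 11.3752 15.6466] v=[-1.8014 1.1557 0.7164 -0.6458]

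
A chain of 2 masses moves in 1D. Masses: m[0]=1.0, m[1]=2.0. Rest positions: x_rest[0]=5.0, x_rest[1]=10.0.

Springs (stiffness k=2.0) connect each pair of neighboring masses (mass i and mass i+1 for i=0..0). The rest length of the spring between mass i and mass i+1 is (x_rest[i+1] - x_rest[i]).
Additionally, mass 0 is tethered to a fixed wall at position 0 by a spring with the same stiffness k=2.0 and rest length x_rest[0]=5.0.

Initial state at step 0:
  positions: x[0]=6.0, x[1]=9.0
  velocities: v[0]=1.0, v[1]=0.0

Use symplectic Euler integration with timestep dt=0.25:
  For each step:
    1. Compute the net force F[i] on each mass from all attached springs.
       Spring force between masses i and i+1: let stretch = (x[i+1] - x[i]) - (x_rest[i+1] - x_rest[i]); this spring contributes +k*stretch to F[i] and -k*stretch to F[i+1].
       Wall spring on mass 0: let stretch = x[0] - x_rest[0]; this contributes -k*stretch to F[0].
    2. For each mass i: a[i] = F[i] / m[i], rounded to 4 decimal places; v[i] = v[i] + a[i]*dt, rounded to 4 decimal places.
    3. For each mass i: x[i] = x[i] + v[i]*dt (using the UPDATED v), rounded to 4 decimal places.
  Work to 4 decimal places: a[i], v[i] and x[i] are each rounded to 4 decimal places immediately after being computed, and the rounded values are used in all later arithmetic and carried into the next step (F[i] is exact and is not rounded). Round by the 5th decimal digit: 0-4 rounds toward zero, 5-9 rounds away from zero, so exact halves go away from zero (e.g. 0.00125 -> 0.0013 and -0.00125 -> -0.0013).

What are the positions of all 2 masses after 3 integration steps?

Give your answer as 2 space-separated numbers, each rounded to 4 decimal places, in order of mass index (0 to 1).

Step 0: x=[6.0000 9.0000] v=[1.0000 0.0000]
Step 1: x=[5.8750 9.1250] v=[-0.5000 0.5000]
Step 2: x=[5.4219 9.3594] v=[-1.8125 0.9375]
Step 3: x=[4.7832 9.6602] v=[-2.5547 1.2031]

Answer: 4.7832 9.6602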